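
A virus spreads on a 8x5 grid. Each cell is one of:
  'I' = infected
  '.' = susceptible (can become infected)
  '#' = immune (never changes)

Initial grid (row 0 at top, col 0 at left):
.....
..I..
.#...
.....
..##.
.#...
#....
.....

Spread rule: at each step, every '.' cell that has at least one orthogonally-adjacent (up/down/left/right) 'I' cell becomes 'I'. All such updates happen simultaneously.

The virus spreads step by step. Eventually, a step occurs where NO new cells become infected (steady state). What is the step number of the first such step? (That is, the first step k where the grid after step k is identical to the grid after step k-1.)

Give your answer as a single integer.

Step 0 (initial): 1 infected
Step 1: +4 new -> 5 infected
Step 2: +6 new -> 11 infected
Step 3: +6 new -> 17 infected
Step 4: +3 new -> 20 infected
Step 5: +2 new -> 22 infected
Step 6: +2 new -> 24 infected
Step 7: +2 new -> 26 infected
Step 8: +3 new -> 29 infected
Step 9: +2 new -> 31 infected
Step 10: +2 new -> 33 infected
Step 11: +1 new -> 34 infected
Step 12: +1 new -> 35 infected
Step 13: +0 new -> 35 infected

Answer: 13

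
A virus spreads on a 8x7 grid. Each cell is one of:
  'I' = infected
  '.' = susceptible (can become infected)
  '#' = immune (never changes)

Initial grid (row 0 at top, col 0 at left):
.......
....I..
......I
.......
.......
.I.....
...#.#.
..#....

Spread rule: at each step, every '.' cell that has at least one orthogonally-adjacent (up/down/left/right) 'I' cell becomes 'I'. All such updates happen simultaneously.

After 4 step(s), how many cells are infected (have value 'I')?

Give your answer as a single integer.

Answer: 48

Derivation:
Step 0 (initial): 3 infected
Step 1: +11 new -> 14 infected
Step 2: +15 new -> 29 infected
Step 3: +13 new -> 42 infected
Step 4: +6 new -> 48 infected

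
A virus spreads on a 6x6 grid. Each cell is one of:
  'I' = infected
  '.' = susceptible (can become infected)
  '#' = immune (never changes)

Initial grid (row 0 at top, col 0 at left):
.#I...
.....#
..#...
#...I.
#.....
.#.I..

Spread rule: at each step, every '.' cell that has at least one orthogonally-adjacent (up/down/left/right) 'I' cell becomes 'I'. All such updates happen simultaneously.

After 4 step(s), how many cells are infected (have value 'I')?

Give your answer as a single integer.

Answer: 29

Derivation:
Step 0 (initial): 3 infected
Step 1: +9 new -> 12 infected
Step 2: +10 new -> 22 infected
Step 3: +5 new -> 27 infected
Step 4: +2 new -> 29 infected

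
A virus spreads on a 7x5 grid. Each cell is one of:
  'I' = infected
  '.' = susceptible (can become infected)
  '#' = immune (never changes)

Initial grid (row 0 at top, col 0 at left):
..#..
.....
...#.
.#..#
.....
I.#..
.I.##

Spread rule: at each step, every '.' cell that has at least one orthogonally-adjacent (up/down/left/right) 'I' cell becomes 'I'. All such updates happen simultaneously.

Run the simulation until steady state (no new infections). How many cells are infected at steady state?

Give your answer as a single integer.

Step 0 (initial): 2 infected
Step 1: +4 new -> 6 infected
Step 2: +2 new -> 8 infected
Step 3: +2 new -> 10 infected
Step 4: +4 new -> 14 infected
Step 5: +6 new -> 20 infected
Step 6: +3 new -> 23 infected
Step 7: +1 new -> 24 infected
Step 8: +2 new -> 26 infected
Step 9: +2 new -> 28 infected
Step 10: +0 new -> 28 infected

Answer: 28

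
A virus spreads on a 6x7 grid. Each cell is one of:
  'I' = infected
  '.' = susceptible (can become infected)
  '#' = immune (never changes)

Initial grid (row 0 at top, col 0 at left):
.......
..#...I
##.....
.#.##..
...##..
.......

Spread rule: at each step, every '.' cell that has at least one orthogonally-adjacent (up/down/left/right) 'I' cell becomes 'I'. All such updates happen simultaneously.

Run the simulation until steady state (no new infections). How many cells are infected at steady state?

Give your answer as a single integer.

Step 0 (initial): 1 infected
Step 1: +3 new -> 4 infected
Step 2: +4 new -> 8 infected
Step 3: +5 new -> 13 infected
Step 4: +4 new -> 17 infected
Step 5: +3 new -> 20 infected
Step 6: +3 new -> 23 infected
Step 7: +4 new -> 27 infected
Step 8: +3 new -> 30 infected
Step 9: +2 new -> 32 infected
Step 10: +2 new -> 34 infected
Step 11: +0 new -> 34 infected

Answer: 34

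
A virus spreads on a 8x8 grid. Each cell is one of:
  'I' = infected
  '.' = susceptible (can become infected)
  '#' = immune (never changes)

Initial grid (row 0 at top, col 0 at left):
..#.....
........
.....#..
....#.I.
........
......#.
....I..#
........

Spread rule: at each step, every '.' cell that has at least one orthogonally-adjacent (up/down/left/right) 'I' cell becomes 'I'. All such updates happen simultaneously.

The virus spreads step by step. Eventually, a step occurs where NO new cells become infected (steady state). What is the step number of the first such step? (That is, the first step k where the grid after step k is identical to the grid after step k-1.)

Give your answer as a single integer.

Step 0 (initial): 2 infected
Step 1: +8 new -> 10 infected
Step 2: +11 new -> 21 infected
Step 3: +9 new -> 30 infected
Step 4: +9 new -> 39 infected
Step 5: +8 new -> 47 infected
Step 6: +5 new -> 52 infected
Step 7: +3 new -> 55 infected
Step 8: +3 new -> 58 infected
Step 9: +1 new -> 59 infected
Step 10: +0 new -> 59 infected

Answer: 10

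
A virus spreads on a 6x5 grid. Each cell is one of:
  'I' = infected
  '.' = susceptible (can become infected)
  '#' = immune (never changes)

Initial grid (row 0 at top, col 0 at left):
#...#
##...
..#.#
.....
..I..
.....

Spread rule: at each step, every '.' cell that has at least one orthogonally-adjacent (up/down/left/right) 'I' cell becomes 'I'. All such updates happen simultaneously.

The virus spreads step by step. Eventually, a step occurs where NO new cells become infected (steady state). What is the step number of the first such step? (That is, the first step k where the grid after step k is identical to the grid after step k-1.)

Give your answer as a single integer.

Answer: 8

Derivation:
Step 0 (initial): 1 infected
Step 1: +4 new -> 5 infected
Step 2: +6 new -> 11 infected
Step 3: +6 new -> 17 infected
Step 4: +2 new -> 19 infected
Step 5: +3 new -> 22 infected
Step 6: +1 new -> 23 infected
Step 7: +1 new -> 24 infected
Step 8: +0 new -> 24 infected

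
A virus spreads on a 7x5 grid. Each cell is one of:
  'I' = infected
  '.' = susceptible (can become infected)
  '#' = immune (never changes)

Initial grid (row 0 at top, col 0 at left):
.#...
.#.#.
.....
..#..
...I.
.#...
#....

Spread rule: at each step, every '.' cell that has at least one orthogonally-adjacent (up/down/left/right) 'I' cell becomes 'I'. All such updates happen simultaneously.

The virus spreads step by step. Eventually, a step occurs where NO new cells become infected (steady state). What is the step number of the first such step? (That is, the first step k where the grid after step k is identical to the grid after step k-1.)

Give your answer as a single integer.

Answer: 8

Derivation:
Step 0 (initial): 1 infected
Step 1: +4 new -> 5 infected
Step 2: +6 new -> 11 infected
Step 3: +6 new -> 17 infected
Step 4: +6 new -> 23 infected
Step 5: +3 new -> 26 infected
Step 6: +2 new -> 28 infected
Step 7: +1 new -> 29 infected
Step 8: +0 new -> 29 infected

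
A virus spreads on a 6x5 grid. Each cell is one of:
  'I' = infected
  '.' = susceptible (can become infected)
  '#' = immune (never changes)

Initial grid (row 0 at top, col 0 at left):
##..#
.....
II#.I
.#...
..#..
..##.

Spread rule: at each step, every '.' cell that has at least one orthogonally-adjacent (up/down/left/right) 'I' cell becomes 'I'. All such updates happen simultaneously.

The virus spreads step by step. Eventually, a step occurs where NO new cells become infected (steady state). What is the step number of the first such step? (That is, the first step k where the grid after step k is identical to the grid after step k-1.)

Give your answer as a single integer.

Step 0 (initial): 3 infected
Step 1: +6 new -> 9 infected
Step 2: +5 new -> 14 infected
Step 3: +7 new -> 21 infected
Step 4: +1 new -> 22 infected
Step 5: +0 new -> 22 infected

Answer: 5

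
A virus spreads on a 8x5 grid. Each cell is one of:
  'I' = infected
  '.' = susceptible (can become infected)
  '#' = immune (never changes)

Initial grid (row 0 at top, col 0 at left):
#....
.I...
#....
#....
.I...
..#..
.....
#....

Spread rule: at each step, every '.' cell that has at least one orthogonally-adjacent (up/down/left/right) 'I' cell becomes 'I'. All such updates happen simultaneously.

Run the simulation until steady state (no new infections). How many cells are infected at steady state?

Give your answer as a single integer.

Step 0 (initial): 2 infected
Step 1: +8 new -> 10 infected
Step 2: +7 new -> 17 infected
Step 3: +9 new -> 26 infected
Step 4: +6 new -> 32 infected
Step 5: +2 new -> 34 infected
Step 6: +1 new -> 35 infected
Step 7: +0 new -> 35 infected

Answer: 35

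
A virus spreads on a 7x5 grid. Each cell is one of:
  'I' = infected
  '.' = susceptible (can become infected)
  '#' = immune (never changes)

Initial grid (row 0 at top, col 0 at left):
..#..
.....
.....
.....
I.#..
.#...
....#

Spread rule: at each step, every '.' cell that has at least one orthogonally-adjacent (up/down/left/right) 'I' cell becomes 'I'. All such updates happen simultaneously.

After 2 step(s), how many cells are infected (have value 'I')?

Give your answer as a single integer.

Step 0 (initial): 1 infected
Step 1: +3 new -> 4 infected
Step 2: +3 new -> 7 infected

Answer: 7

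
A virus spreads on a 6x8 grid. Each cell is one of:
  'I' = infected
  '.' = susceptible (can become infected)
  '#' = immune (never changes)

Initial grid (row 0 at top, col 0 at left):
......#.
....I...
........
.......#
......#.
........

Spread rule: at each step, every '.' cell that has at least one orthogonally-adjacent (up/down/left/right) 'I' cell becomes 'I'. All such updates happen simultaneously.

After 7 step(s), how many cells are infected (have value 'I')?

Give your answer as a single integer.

Step 0 (initial): 1 infected
Step 1: +4 new -> 5 infected
Step 2: +7 new -> 12 infected
Step 3: +8 new -> 20 infected
Step 4: +10 new -> 30 infected
Step 5: +6 new -> 36 infected
Step 6: +4 new -> 40 infected
Step 7: +3 new -> 43 infected

Answer: 43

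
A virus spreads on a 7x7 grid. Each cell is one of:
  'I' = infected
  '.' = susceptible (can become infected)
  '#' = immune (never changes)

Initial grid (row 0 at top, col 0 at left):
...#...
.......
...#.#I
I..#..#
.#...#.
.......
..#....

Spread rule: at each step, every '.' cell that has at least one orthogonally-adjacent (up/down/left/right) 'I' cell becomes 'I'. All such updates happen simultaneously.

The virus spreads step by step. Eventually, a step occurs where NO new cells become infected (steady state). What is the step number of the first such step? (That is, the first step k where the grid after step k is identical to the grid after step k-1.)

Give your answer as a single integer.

Answer: 10

Derivation:
Step 0 (initial): 2 infected
Step 1: +4 new -> 6 infected
Step 2: +6 new -> 12 infected
Step 3: +8 new -> 20 infected
Step 4: +8 new -> 28 infected
Step 5: +4 new -> 32 infected
Step 6: +3 new -> 35 infected
Step 7: +2 new -> 37 infected
Step 8: +2 new -> 39 infected
Step 9: +2 new -> 41 infected
Step 10: +0 new -> 41 infected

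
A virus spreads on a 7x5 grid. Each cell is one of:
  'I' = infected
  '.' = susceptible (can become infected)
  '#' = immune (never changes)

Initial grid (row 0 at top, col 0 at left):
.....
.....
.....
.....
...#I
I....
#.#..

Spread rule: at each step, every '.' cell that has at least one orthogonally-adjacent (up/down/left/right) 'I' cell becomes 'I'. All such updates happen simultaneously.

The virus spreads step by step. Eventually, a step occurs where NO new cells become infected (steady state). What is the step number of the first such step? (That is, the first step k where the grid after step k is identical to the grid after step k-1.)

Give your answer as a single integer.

Step 0 (initial): 2 infected
Step 1: +4 new -> 6 infected
Step 2: +8 new -> 14 infected
Step 3: +7 new -> 21 infected
Step 4: +5 new -> 26 infected
Step 5: +4 new -> 30 infected
Step 6: +2 new -> 32 infected
Step 7: +0 new -> 32 infected

Answer: 7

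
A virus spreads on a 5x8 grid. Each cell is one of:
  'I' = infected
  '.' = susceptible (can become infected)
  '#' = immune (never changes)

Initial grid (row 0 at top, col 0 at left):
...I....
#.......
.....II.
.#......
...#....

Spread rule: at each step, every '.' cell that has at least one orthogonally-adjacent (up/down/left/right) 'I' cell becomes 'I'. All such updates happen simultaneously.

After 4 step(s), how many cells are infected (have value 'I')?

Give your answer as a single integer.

Step 0 (initial): 3 infected
Step 1: +9 new -> 12 infected
Step 2: +11 new -> 23 infected
Step 3: +7 new -> 30 infected
Step 4: +2 new -> 32 infected

Answer: 32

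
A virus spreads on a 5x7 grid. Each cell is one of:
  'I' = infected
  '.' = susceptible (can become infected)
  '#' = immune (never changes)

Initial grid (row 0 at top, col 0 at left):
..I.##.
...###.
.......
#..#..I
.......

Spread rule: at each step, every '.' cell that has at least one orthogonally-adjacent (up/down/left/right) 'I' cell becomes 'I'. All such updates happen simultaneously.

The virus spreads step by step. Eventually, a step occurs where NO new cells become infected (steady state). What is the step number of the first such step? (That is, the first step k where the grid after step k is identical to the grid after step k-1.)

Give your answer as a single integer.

Answer: 7

Derivation:
Step 0 (initial): 2 infected
Step 1: +6 new -> 8 infected
Step 2: +7 new -> 15 infected
Step 3: +7 new -> 22 infected
Step 4: +4 new -> 26 infected
Step 5: +1 new -> 27 infected
Step 6: +1 new -> 28 infected
Step 7: +0 new -> 28 infected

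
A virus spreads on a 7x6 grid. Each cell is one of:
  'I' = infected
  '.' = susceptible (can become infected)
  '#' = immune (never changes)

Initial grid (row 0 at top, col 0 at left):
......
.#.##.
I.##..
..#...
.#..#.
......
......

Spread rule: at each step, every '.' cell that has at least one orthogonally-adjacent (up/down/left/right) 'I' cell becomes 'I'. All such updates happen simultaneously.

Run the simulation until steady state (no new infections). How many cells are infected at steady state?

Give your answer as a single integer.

Answer: 34

Derivation:
Step 0 (initial): 1 infected
Step 1: +3 new -> 4 infected
Step 2: +3 new -> 7 infected
Step 3: +2 new -> 9 infected
Step 4: +3 new -> 12 infected
Step 5: +4 new -> 16 infected
Step 6: +4 new -> 20 infected
Step 7: +4 new -> 24 infected
Step 8: +4 new -> 28 infected
Step 9: +4 new -> 32 infected
Step 10: +2 new -> 34 infected
Step 11: +0 new -> 34 infected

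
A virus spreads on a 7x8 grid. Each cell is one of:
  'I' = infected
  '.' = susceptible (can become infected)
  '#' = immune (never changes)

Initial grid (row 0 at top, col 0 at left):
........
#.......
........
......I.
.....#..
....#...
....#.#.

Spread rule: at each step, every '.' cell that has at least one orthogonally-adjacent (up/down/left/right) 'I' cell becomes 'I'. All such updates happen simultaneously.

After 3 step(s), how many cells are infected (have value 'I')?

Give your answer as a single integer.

Answer: 19

Derivation:
Step 0 (initial): 1 infected
Step 1: +4 new -> 5 infected
Step 2: +6 new -> 11 infected
Step 3: +8 new -> 19 infected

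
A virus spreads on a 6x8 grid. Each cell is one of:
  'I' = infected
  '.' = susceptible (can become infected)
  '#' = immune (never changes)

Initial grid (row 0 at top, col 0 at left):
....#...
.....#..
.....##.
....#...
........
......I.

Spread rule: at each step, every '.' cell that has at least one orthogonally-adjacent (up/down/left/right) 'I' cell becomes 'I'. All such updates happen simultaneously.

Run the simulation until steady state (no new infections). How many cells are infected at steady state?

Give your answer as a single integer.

Step 0 (initial): 1 infected
Step 1: +3 new -> 4 infected
Step 2: +4 new -> 8 infected
Step 3: +4 new -> 12 infected
Step 4: +3 new -> 15 infected
Step 5: +4 new -> 19 infected
Step 6: +6 new -> 25 infected
Step 7: +6 new -> 31 infected
Step 8: +6 new -> 37 infected
Step 9: +3 new -> 40 infected
Step 10: +2 new -> 42 infected
Step 11: +1 new -> 43 infected
Step 12: +0 new -> 43 infected

Answer: 43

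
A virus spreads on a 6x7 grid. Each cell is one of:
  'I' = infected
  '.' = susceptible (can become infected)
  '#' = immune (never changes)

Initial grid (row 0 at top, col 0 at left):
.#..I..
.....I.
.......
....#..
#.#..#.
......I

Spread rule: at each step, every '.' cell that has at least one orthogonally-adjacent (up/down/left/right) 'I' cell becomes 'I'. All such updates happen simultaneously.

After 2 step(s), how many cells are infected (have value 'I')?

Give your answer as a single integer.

Answer: 18

Derivation:
Step 0 (initial): 3 infected
Step 1: +7 new -> 10 infected
Step 2: +8 new -> 18 infected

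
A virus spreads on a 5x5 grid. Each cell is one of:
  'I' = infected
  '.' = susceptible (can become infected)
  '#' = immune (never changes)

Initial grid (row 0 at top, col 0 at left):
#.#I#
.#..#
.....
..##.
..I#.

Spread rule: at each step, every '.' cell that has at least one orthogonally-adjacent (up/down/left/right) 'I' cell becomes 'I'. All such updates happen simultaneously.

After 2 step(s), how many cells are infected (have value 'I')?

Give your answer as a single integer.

Step 0 (initial): 2 infected
Step 1: +2 new -> 4 infected
Step 2: +4 new -> 8 infected

Answer: 8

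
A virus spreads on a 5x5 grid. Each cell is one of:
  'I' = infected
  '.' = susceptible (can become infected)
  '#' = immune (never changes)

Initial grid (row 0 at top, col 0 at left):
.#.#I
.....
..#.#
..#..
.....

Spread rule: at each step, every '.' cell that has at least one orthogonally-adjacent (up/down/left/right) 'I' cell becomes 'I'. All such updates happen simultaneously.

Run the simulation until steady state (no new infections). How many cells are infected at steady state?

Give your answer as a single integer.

Answer: 20

Derivation:
Step 0 (initial): 1 infected
Step 1: +1 new -> 2 infected
Step 2: +1 new -> 3 infected
Step 3: +2 new -> 5 infected
Step 4: +3 new -> 8 infected
Step 5: +4 new -> 12 infected
Step 6: +5 new -> 17 infected
Step 7: +2 new -> 19 infected
Step 8: +1 new -> 20 infected
Step 9: +0 new -> 20 infected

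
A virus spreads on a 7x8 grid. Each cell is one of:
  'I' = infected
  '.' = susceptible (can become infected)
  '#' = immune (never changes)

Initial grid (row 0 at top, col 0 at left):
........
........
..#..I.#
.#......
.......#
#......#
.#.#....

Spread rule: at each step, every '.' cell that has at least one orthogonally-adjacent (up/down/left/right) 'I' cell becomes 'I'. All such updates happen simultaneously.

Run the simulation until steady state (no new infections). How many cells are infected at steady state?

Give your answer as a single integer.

Answer: 47

Derivation:
Step 0 (initial): 1 infected
Step 1: +4 new -> 5 infected
Step 2: +7 new -> 12 infected
Step 3: +9 new -> 21 infected
Step 4: +8 new -> 29 infected
Step 5: +6 new -> 35 infected
Step 6: +6 new -> 41 infected
Step 7: +5 new -> 46 infected
Step 8: +1 new -> 47 infected
Step 9: +0 new -> 47 infected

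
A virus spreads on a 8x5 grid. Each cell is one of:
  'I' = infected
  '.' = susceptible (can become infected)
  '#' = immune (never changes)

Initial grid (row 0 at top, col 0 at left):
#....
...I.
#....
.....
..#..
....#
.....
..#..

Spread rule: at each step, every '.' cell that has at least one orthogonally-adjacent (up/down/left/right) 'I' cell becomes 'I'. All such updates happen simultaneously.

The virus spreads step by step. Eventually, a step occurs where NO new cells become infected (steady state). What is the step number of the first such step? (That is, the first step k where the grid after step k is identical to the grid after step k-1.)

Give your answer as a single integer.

Step 0 (initial): 1 infected
Step 1: +4 new -> 5 infected
Step 2: +6 new -> 11 infected
Step 3: +6 new -> 17 infected
Step 4: +3 new -> 20 infected
Step 5: +4 new -> 24 infected
Step 6: +5 new -> 29 infected
Step 7: +3 new -> 32 infected
Step 8: +2 new -> 34 infected
Step 9: +1 new -> 35 infected
Step 10: +0 new -> 35 infected

Answer: 10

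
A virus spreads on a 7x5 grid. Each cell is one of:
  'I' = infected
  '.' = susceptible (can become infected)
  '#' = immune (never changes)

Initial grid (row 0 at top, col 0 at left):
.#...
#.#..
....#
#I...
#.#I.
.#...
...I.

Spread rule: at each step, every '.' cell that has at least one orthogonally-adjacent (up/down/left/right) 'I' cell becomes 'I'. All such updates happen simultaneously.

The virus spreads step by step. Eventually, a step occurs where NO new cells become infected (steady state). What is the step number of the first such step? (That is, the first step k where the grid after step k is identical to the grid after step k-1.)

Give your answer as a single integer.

Step 0 (initial): 3 infected
Step 1: +8 new -> 11 infected
Step 2: +8 new -> 19 infected
Step 3: +2 new -> 21 infected
Step 4: +3 new -> 24 infected
Step 5: +2 new -> 26 infected
Step 6: +0 new -> 26 infected

Answer: 6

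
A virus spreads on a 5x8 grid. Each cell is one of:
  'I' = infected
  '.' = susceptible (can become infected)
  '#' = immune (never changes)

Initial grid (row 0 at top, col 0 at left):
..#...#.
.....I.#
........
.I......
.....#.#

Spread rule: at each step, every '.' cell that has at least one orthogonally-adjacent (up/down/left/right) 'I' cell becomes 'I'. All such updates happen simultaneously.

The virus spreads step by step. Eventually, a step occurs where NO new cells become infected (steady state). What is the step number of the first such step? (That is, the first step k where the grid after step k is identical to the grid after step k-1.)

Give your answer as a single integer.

Step 0 (initial): 2 infected
Step 1: +8 new -> 10 infected
Step 2: +11 new -> 21 infected
Step 3: +9 new -> 30 infected
Step 4: +4 new -> 34 infected
Step 5: +0 new -> 34 infected

Answer: 5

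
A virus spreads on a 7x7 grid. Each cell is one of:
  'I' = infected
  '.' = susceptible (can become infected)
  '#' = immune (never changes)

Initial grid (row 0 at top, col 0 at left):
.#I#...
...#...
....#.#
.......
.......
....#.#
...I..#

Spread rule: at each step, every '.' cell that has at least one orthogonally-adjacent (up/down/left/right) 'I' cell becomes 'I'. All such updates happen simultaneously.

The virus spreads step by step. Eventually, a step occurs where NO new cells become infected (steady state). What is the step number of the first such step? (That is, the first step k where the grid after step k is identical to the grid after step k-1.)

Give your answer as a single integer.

Answer: 10

Derivation:
Step 0 (initial): 2 infected
Step 1: +4 new -> 6 infected
Step 2: +6 new -> 12 infected
Step 3: +10 new -> 22 infected
Step 4: +7 new -> 29 infected
Step 5: +4 new -> 33 infected
Step 6: +2 new -> 35 infected
Step 7: +1 new -> 36 infected
Step 8: +3 new -> 39 infected
Step 9: +2 new -> 41 infected
Step 10: +0 new -> 41 infected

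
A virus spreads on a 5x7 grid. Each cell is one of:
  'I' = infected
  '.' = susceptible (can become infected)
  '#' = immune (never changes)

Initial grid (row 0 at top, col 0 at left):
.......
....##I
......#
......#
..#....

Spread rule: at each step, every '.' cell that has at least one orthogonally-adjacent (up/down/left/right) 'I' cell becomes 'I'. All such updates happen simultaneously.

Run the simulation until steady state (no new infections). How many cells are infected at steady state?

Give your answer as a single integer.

Step 0 (initial): 1 infected
Step 1: +1 new -> 2 infected
Step 2: +1 new -> 3 infected
Step 3: +1 new -> 4 infected
Step 4: +1 new -> 5 infected
Step 5: +2 new -> 7 infected
Step 6: +3 new -> 10 infected
Step 7: +5 new -> 15 infected
Step 8: +6 new -> 21 infected
Step 9: +4 new -> 25 infected
Step 10: +3 new -> 28 infected
Step 11: +2 new -> 30 infected
Step 12: +0 new -> 30 infected

Answer: 30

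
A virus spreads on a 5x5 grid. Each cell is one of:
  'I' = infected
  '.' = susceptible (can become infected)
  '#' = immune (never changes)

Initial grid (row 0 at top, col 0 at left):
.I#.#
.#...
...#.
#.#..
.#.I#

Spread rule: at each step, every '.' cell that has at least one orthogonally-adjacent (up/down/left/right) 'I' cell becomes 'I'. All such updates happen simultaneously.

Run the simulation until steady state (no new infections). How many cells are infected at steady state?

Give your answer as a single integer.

Answer: 16

Derivation:
Step 0 (initial): 2 infected
Step 1: +3 new -> 5 infected
Step 2: +2 new -> 7 infected
Step 3: +2 new -> 9 infected
Step 4: +2 new -> 11 infected
Step 5: +3 new -> 14 infected
Step 6: +2 new -> 16 infected
Step 7: +0 new -> 16 infected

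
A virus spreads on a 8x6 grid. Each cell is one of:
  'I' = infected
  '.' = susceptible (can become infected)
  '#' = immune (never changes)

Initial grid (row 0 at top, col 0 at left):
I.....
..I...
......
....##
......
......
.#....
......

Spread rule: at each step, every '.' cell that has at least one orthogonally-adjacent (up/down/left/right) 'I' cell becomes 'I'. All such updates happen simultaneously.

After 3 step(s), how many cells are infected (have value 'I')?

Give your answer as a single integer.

Answer: 21

Derivation:
Step 0 (initial): 2 infected
Step 1: +6 new -> 8 infected
Step 2: +6 new -> 14 infected
Step 3: +7 new -> 21 infected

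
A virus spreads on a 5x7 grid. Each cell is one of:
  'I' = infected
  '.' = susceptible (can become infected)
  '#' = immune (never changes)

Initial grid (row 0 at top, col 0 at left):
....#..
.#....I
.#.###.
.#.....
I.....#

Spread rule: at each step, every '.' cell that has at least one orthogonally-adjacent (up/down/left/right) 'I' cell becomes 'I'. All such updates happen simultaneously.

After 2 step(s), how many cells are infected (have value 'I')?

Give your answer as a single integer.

Step 0 (initial): 2 infected
Step 1: +5 new -> 7 infected
Step 2: +5 new -> 12 infected

Answer: 12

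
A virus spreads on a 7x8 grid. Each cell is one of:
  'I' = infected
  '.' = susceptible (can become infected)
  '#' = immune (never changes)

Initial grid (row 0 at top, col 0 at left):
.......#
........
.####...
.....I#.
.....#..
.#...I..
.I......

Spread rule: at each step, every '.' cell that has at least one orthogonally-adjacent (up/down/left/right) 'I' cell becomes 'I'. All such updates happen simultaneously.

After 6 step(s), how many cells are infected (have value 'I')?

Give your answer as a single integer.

Step 0 (initial): 3 infected
Step 1: +7 new -> 10 infected
Step 2: +12 new -> 22 infected
Step 3: +10 new -> 32 infected
Step 4: +8 new -> 40 infected
Step 5: +3 new -> 43 infected
Step 6: +3 new -> 46 infected

Answer: 46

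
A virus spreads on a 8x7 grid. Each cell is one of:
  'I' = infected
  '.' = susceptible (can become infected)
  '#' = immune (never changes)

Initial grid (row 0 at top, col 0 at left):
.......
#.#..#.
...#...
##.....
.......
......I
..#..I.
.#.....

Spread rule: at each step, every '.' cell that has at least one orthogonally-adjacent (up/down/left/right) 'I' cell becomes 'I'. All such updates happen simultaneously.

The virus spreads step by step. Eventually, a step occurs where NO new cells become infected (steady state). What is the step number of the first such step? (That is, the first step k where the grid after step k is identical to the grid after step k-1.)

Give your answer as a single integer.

Answer: 12

Derivation:
Step 0 (initial): 2 infected
Step 1: +5 new -> 7 infected
Step 2: +6 new -> 13 infected
Step 3: +5 new -> 18 infected
Step 4: +6 new -> 24 infected
Step 5: +5 new -> 29 infected
Step 6: +6 new -> 35 infected
Step 7: +5 new -> 40 infected
Step 8: +3 new -> 43 infected
Step 9: +3 new -> 46 infected
Step 10: +1 new -> 47 infected
Step 11: +1 new -> 48 infected
Step 12: +0 new -> 48 infected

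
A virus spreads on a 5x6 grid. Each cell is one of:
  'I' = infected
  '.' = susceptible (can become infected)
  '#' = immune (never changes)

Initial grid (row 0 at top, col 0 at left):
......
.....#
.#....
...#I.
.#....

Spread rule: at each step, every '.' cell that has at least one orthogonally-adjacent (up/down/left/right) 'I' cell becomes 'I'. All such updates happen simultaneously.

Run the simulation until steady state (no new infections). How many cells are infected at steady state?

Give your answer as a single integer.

Step 0 (initial): 1 infected
Step 1: +3 new -> 4 infected
Step 2: +5 new -> 9 infected
Step 3: +4 new -> 13 infected
Step 4: +4 new -> 17 infected
Step 5: +3 new -> 20 infected
Step 6: +3 new -> 23 infected
Step 7: +3 new -> 26 infected
Step 8: +0 new -> 26 infected

Answer: 26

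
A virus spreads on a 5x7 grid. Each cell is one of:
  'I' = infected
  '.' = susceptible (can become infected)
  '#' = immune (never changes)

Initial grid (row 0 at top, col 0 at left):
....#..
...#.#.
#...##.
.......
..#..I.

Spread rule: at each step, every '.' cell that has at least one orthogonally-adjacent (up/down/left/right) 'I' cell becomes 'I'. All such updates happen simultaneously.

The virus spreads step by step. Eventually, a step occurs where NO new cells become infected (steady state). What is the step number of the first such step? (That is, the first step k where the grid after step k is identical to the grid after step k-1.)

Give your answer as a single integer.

Answer: 10

Derivation:
Step 0 (initial): 1 infected
Step 1: +3 new -> 4 infected
Step 2: +3 new -> 7 infected
Step 3: +2 new -> 9 infected
Step 4: +3 new -> 12 infected
Step 5: +3 new -> 15 infected
Step 6: +5 new -> 20 infected
Step 7: +3 new -> 23 infected
Step 8: +3 new -> 26 infected
Step 9: +1 new -> 27 infected
Step 10: +0 new -> 27 infected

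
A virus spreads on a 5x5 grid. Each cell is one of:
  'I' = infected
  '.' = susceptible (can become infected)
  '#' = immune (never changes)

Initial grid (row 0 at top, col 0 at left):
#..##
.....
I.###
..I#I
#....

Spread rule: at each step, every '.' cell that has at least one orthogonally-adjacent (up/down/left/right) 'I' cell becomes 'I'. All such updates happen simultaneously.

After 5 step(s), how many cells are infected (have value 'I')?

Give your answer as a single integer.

Answer: 17

Derivation:
Step 0 (initial): 3 infected
Step 1: +6 new -> 9 infected
Step 2: +3 new -> 12 infected
Step 3: +2 new -> 14 infected
Step 4: +2 new -> 16 infected
Step 5: +1 new -> 17 infected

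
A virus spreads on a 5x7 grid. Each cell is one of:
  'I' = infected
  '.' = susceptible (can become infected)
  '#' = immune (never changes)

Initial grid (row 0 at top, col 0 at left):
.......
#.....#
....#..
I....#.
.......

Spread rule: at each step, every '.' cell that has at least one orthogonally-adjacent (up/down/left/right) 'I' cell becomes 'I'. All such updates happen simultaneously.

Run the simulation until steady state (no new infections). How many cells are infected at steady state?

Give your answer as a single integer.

Answer: 31

Derivation:
Step 0 (initial): 1 infected
Step 1: +3 new -> 4 infected
Step 2: +3 new -> 7 infected
Step 3: +4 new -> 11 infected
Step 4: +5 new -> 16 infected
Step 5: +4 new -> 20 infected
Step 6: +3 new -> 23 infected
Step 7: +3 new -> 26 infected
Step 8: +3 new -> 29 infected
Step 9: +2 new -> 31 infected
Step 10: +0 new -> 31 infected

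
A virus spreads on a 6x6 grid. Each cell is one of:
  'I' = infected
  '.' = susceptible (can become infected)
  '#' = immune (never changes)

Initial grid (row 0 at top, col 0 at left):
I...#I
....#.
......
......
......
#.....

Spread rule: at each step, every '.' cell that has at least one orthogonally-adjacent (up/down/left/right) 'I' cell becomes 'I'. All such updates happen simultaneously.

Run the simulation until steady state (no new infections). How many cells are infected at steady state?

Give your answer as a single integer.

Step 0 (initial): 2 infected
Step 1: +3 new -> 5 infected
Step 2: +4 new -> 9 infected
Step 3: +6 new -> 15 infected
Step 4: +7 new -> 22 infected
Step 5: +5 new -> 27 infected
Step 6: +4 new -> 31 infected
Step 7: +2 new -> 33 infected
Step 8: +0 new -> 33 infected

Answer: 33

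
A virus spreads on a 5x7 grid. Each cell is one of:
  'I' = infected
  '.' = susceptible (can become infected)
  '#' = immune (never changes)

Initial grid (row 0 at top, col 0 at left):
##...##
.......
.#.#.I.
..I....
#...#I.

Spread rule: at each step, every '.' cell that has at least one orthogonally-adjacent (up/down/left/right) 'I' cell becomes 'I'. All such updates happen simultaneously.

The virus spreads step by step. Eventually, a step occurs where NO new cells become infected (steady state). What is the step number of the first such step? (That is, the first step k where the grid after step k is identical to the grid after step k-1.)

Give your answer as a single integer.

Answer: 5

Derivation:
Step 0 (initial): 3 infected
Step 1: +9 new -> 12 infected
Step 2: +8 new -> 20 infected
Step 3: +5 new -> 25 infected
Step 4: +2 new -> 27 infected
Step 5: +0 new -> 27 infected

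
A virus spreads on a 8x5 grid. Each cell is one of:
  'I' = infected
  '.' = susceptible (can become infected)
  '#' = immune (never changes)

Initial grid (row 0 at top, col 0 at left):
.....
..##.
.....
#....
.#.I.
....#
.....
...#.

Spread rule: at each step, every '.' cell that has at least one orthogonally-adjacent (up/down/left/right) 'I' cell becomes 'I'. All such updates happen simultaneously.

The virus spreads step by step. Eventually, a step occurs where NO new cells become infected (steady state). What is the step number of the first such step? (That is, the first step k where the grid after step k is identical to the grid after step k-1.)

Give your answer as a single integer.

Answer: 8

Derivation:
Step 0 (initial): 1 infected
Step 1: +4 new -> 5 infected
Step 2: +5 new -> 10 infected
Step 3: +6 new -> 16 infected
Step 4: +6 new -> 22 infected
Step 5: +6 new -> 28 infected
Step 6: +4 new -> 32 infected
Step 7: +2 new -> 34 infected
Step 8: +0 new -> 34 infected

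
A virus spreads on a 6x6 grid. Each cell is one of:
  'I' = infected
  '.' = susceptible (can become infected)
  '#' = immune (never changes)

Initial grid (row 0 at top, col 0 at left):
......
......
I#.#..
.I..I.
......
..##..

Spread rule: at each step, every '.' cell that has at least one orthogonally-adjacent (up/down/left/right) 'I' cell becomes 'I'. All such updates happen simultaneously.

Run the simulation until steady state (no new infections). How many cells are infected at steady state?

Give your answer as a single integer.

Step 0 (initial): 3 infected
Step 1: +8 new -> 11 infected
Step 2: +11 new -> 22 infected
Step 3: +7 new -> 29 infected
Step 4: +3 new -> 32 infected
Step 5: +0 new -> 32 infected

Answer: 32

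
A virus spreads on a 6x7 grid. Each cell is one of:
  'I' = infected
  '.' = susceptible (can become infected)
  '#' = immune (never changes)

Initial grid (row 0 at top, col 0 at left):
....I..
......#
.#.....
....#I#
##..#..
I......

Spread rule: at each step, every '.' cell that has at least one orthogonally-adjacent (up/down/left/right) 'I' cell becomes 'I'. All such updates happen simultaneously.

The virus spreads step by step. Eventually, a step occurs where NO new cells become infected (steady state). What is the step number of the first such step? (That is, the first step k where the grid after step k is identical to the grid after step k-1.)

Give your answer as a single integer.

Answer: 7

Derivation:
Step 0 (initial): 3 infected
Step 1: +6 new -> 9 infected
Step 2: +9 new -> 18 infected
Step 3: +7 new -> 25 infected
Step 4: +6 new -> 31 infected
Step 5: +2 new -> 33 infected
Step 6: +2 new -> 35 infected
Step 7: +0 new -> 35 infected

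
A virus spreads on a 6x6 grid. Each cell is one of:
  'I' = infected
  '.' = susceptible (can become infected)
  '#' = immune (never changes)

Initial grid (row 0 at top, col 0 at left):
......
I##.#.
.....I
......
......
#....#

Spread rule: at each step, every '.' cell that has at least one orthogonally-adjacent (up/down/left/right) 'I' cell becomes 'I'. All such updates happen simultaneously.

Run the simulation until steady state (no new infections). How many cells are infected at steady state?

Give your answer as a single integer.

Answer: 31

Derivation:
Step 0 (initial): 2 infected
Step 1: +5 new -> 7 infected
Step 2: +7 new -> 14 infected
Step 3: +8 new -> 22 infected
Step 4: +5 new -> 27 infected
Step 5: +3 new -> 30 infected
Step 6: +1 new -> 31 infected
Step 7: +0 new -> 31 infected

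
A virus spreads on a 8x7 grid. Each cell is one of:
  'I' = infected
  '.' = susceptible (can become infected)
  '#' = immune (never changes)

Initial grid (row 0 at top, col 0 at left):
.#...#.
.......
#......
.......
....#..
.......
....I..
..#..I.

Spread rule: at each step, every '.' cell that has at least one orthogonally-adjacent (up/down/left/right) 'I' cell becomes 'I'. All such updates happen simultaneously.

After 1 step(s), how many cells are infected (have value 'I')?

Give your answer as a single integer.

Answer: 7

Derivation:
Step 0 (initial): 2 infected
Step 1: +5 new -> 7 infected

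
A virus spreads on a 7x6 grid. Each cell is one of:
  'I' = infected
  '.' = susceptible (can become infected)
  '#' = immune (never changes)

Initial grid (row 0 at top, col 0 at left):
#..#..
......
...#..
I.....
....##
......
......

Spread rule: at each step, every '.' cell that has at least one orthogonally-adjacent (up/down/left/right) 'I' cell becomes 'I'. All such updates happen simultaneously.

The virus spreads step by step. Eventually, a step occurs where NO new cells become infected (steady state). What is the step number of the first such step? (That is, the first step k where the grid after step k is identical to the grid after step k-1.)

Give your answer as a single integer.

Answer: 9

Derivation:
Step 0 (initial): 1 infected
Step 1: +3 new -> 4 infected
Step 2: +5 new -> 9 infected
Step 3: +6 new -> 15 infected
Step 4: +6 new -> 21 infected
Step 5: +6 new -> 27 infected
Step 6: +4 new -> 31 infected
Step 7: +4 new -> 35 infected
Step 8: +2 new -> 37 infected
Step 9: +0 new -> 37 infected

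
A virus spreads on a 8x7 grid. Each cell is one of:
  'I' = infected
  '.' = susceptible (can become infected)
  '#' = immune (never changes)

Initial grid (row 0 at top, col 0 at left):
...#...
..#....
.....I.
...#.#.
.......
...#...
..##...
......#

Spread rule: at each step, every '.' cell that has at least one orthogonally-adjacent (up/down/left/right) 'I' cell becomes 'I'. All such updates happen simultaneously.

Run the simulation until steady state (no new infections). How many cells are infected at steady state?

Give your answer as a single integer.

Answer: 48

Derivation:
Step 0 (initial): 1 infected
Step 1: +3 new -> 4 infected
Step 2: +6 new -> 10 infected
Step 3: +6 new -> 16 infected
Step 4: +6 new -> 22 infected
Step 5: +7 new -> 29 infected
Step 6: +7 new -> 36 infected
Step 7: +6 new -> 42 infected
Step 8: +3 new -> 45 infected
Step 9: +2 new -> 47 infected
Step 10: +1 new -> 48 infected
Step 11: +0 new -> 48 infected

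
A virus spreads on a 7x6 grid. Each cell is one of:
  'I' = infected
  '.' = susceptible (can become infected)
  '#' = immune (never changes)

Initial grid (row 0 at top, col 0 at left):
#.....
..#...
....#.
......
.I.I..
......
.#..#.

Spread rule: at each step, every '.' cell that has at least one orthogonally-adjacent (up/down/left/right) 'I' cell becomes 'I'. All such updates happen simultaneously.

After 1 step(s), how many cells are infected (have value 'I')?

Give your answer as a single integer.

Answer: 9

Derivation:
Step 0 (initial): 2 infected
Step 1: +7 new -> 9 infected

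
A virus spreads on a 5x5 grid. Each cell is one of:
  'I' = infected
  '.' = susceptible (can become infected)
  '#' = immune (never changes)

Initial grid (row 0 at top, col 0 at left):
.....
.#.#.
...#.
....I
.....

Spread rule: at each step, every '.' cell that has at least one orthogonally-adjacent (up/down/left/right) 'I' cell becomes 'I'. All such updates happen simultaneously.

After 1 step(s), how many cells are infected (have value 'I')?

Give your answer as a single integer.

Answer: 4

Derivation:
Step 0 (initial): 1 infected
Step 1: +3 new -> 4 infected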